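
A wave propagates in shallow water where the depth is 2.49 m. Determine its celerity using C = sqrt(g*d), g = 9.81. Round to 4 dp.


Using the shallow-water approximation:
C = sqrt(g * d) = sqrt(9.81 * 2.49)
C = sqrt(24.4269)
C = 4.9424 m/s

4.9424


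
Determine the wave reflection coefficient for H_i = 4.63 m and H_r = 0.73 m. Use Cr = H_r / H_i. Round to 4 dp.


Cr = H_r / H_i
Cr = 0.73 / 4.63
Cr = 0.1577

0.1577


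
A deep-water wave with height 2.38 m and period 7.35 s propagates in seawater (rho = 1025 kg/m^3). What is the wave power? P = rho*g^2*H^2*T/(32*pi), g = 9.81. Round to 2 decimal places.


P = rho * g^2 * H^2 * T / (32 * pi)
P = 1025 * 9.81^2 * 2.38^2 * 7.35 / (32 * pi)
P = 1025 * 96.2361 * 5.6644 * 7.35 / 100.53096
P = 40851.06 W/m

40851.06


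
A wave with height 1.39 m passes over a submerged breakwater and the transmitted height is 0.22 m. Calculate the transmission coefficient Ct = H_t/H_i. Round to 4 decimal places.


Ct = H_t / H_i
Ct = 0.22 / 1.39
Ct = 0.1583

0.1583


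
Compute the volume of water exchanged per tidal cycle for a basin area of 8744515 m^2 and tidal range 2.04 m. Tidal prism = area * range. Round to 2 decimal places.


Tidal prism = Area * Tidal range
P = 8744515 * 2.04
P = 17838810.60 m^3

17838810.60


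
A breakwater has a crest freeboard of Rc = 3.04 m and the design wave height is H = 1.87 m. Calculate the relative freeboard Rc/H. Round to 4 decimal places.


Relative freeboard = Rc / H
= 3.04 / 1.87
= 1.6257

1.6257


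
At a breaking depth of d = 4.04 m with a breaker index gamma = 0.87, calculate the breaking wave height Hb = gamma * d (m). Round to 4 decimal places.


Hb = gamma * d
Hb = 0.87 * 4.04
Hb = 3.5148 m

3.5148


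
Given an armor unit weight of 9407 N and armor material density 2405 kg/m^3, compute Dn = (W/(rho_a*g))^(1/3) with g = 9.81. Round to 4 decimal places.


V = W / (rho_a * g)
V = 9407 / (2405 * 9.81)
V = 9407 / 23593.05
V = 0.398719 m^3
Dn = V^(1/3) = 0.398719^(1/3)
Dn = 0.7360 m

0.7360


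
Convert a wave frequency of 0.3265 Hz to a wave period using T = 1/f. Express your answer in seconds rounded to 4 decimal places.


T = 1 / f
T = 1 / 0.3265
T = 3.0628 s

3.0628


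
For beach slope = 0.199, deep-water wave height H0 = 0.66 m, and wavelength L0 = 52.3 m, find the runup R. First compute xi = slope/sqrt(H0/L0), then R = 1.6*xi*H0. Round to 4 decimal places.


xi = slope / sqrt(H0/L0)
H0/L0 = 0.66/52.3 = 0.012620
sqrt(0.012620) = 0.112337
xi = 0.199 / 0.112337 = 1.771462
R = 1.6 * xi * H0 = 1.6 * 1.771462 * 0.66
R = 1.8707 m

1.8707


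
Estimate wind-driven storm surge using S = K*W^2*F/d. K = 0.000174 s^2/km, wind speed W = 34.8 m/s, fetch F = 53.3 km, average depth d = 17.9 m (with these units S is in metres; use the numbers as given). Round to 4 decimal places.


S = K * W^2 * F / d
W^2 = 34.8^2 = 1211.04
S = 0.000174 * 1211.04 * 53.3 / 17.9
Numerator = 0.000174 * 1211.04 * 53.3 = 11.231427
S = 11.231427 / 17.9 = 0.6275 m

0.6275


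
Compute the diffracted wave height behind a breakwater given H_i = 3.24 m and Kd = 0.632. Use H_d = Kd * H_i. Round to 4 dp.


H_d = Kd * H_i
H_d = 0.632 * 3.24
H_d = 2.0477 m

2.0477


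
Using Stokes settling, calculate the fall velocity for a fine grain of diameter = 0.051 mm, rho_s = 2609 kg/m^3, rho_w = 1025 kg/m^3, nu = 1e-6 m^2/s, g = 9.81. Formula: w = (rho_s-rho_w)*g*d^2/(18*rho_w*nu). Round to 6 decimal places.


w = (rho_s - rho_w) * g * d^2 / (18 * rho_w * nu)
d = 0.051 mm = 0.000051 m
rho_s - rho_w = 2609 - 1025 = 1584
Numerator = 1584 * 9.81 * (0.000051)^2 = 0.000040417043
Denominator = 18 * 1025 * 1e-6 = 0.018450
w = 0.002191 m/s

0.002191


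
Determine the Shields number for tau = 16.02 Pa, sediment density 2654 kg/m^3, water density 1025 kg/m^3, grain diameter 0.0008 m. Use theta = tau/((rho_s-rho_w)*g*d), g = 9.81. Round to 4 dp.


theta = tau / ((rho_s - rho_w) * g * d)
rho_s - rho_w = 2654 - 1025 = 1629
Denominator = 1629 * 9.81 * 0.0008 = 12.784392
theta = 16.02 / 12.784392
theta = 1.2531

1.2531


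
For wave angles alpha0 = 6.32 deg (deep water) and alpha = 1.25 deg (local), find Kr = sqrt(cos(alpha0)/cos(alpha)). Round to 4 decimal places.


Kr = sqrt(cos(alpha0) / cos(alpha))
cos(6.32) = 0.993923
cos(1.25) = 0.999762
Kr = sqrt(0.993923 / 0.999762)
Kr = sqrt(0.994159)
Kr = 0.9971

0.9971


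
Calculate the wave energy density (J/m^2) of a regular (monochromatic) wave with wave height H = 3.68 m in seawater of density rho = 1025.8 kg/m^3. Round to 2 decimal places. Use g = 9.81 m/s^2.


E = (1/8) * rho * g * H^2
E = (1/8) * 1025.8 * 9.81 * 3.68^2
E = 0.125 * 1025.8 * 9.81 * 13.5424
E = 17034.81 J/m^2

17034.81


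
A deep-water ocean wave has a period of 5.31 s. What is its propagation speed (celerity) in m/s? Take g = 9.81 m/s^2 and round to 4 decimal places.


We use the deep-water celerity formula:
C = g * T / (2 * pi)
C = 9.81 * 5.31 / (2 * 3.14159...)
C = 52.091100 / 6.283185
C = 8.2906 m/s

8.2906


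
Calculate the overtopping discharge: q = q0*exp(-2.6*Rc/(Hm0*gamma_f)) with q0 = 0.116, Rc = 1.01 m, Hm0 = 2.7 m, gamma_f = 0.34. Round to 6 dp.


q = q0 * exp(-2.6 * Rc / (Hm0 * gamma_f))
Exponent = -2.6 * 1.01 / (2.7 * 0.34)
= -2.6 * 1.01 / 0.9180
= -2.860566
exp(-2.860566) = 0.057236
q = 0.116 * 0.057236
q = 0.006639 m^3/s/m

0.006639


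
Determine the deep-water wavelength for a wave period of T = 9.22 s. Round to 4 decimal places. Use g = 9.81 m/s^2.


L0 = g * T^2 / (2 * pi)
L0 = 9.81 * 9.22^2 / (2 * pi)
L0 = 9.81 * 85.0084 / 6.28319
L0 = 833.9324 / 6.28319
L0 = 132.7245 m

132.7245


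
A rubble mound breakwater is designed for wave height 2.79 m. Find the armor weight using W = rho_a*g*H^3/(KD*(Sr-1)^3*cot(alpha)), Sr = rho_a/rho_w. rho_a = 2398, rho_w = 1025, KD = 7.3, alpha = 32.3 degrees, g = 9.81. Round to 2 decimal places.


Sr = rho_a / rho_w = 2398 / 1025 = 2.339512
(Sr - 1) = 1.339512
(Sr - 1)^3 = 2.403477
cot(32.3) = 1 / tan(32.3) = 1 / 0.632174 = 1.581844
Numerator = 2398 * 9.81 * 2.79^3 = 510893.9925
Denominator = 7.3 * 2.403477 * 1.581844 = 27.754053
W = 510893.9925 / 27.754053
W = 18407.91 N

18407.91


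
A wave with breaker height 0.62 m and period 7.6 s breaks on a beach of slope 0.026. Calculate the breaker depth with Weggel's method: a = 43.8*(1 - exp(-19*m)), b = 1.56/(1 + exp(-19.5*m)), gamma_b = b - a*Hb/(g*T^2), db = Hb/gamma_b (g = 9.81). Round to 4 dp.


a = 43.8 * (1 - exp(-19 * m))
exp(-19 * 0.026) = exp(-0.4940) = 0.610181
a = 43.8 * (1 - 0.610181) = 17.074082
b = 1.56 / (1 + exp(-19.5 * m))
exp(-19.5 * 0.026) = exp(-0.5070) = 0.602300
b = 1.56 / (1 + 0.602300) = 0.973601
Hb / (g * T^2) = 0.62 / (9.81 * 7.6^2) = 0.62 / 566.6256 = 0.00109420
gamma_b = b - a * Hb/(g*T^2) = 0.973601 - 17.074082 * 0.00109420 = 0.954918
db = Hb / gamma_b = 0.62 / 0.954918
db = 0.6493 m

0.6493


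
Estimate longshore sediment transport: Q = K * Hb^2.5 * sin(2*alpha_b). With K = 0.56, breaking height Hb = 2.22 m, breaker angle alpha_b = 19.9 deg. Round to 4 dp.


Q = K * Hb^2.5 * sin(2 * alpha_b)
Hb^2.5 = 2.22^2.5 = 7.343151
sin(2 * 19.9) = sin(39.8) = 0.640110
Q = 0.56 * 7.343151 * 0.640110
Q = 2.6322 m^3/s

2.6322


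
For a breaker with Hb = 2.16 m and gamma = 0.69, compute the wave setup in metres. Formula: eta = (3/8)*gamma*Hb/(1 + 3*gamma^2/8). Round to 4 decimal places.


eta = (3/8) * gamma * Hb / (1 + 3*gamma^2/8)
Numerator = (3/8) * 0.69 * 2.16 = 0.558900
Denominator = 1 + 3*0.69^2/8 = 1 + 0.178538 = 1.178538
eta = 0.558900 / 1.178538
eta = 0.4742 m

0.4742


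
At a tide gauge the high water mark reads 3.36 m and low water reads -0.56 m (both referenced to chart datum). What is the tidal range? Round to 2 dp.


Tidal range = High water - Low water
Tidal range = 3.36 - (-0.56)
Tidal range = 3.92 m

3.92


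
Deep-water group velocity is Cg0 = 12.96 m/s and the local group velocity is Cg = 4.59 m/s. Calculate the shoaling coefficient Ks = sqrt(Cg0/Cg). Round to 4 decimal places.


Ks = sqrt(Cg0 / Cg)
Ks = sqrt(12.96 / 4.59)
Ks = sqrt(2.8235)
Ks = 1.6803

1.6803


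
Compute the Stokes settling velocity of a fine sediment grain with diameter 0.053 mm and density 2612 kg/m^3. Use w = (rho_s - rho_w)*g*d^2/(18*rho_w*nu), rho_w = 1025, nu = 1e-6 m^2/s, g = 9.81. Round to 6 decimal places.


w = (rho_s - rho_w) * g * d^2 / (18 * rho_w * nu)
d = 0.053 mm = 0.000053 m
rho_s - rho_w = 2612 - 1025 = 1587
Numerator = 1587 * 9.81 * (0.000053)^2 = 0.000043731832
Denominator = 18 * 1025 * 1e-6 = 0.018450
w = 0.002370 m/s

0.002370


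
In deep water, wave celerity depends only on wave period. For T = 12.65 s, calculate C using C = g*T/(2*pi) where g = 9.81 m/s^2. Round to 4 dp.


We use the deep-water celerity formula:
C = g * T / (2 * pi)
C = 9.81 * 12.65 / (2 * 3.14159...)
C = 124.096500 / 6.283185
C = 19.7506 m/s

19.7506


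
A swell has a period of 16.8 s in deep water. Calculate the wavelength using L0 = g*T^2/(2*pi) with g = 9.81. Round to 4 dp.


L0 = g * T^2 / (2 * pi)
L0 = 9.81 * 16.8^2 / (2 * pi)
L0 = 9.81 * 282.2400 / 6.28319
L0 = 2768.7744 / 6.28319
L0 = 440.6641 m

440.6641


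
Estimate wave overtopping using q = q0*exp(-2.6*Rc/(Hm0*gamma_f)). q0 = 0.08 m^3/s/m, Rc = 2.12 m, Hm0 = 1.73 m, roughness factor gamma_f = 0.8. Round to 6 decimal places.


q = q0 * exp(-2.6 * Rc / (Hm0 * gamma_f))
Exponent = -2.6 * 2.12 / (1.73 * 0.8)
= -2.6 * 2.12 / 1.3840
= -3.982659
exp(-3.982659) = 0.018636
q = 0.08 * 0.018636
q = 0.001491 m^3/s/m

0.001491


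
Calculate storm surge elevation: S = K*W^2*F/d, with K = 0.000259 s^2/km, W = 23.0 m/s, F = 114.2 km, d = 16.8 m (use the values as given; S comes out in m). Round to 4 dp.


S = K * W^2 * F / d
W^2 = 23.0^2 = 529.00
S = 0.000259 * 529.00 * 114.2 / 16.8
Numerator = 0.000259 * 529.00 * 114.2 = 15.646656
S = 15.646656 / 16.8 = 0.9313 m

0.9313


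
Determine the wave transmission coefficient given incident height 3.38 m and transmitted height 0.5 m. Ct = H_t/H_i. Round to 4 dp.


Ct = H_t / H_i
Ct = 0.5 / 3.38
Ct = 0.1479

0.1479


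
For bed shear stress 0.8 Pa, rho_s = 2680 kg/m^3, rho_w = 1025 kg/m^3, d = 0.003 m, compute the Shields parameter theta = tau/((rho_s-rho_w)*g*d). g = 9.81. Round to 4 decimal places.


theta = tau / ((rho_s - rho_w) * g * d)
rho_s - rho_w = 2680 - 1025 = 1655
Denominator = 1655 * 9.81 * 0.003 = 48.706650
theta = 0.8 / 48.706650
theta = 0.0164

0.0164


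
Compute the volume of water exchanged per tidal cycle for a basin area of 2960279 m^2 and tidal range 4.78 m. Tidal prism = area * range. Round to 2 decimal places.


Tidal prism = Area * Tidal range
P = 2960279 * 4.78
P = 14150133.62 m^3

14150133.62


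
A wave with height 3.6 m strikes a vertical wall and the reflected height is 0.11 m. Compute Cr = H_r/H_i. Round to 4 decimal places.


Cr = H_r / H_i
Cr = 0.11 / 3.6
Cr = 0.0306

0.0306


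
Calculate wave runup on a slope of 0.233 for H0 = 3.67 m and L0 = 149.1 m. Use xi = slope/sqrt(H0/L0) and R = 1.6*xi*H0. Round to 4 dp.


xi = slope / sqrt(H0/L0)
H0/L0 = 3.67/149.1 = 0.024614
sqrt(0.024614) = 0.156890
xi = 0.233 / 0.156890 = 1.485121
R = 1.6 * xi * H0 = 1.6 * 1.485121 * 3.67
R = 8.7206 m

8.7206


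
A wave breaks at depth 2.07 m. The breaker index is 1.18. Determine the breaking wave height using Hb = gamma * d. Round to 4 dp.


Hb = gamma * d
Hb = 1.18 * 2.07
Hb = 2.4426 m

2.4426


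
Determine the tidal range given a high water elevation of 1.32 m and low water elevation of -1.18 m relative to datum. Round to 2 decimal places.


Tidal range = High water - Low water
Tidal range = 1.32 - (-1.18)
Tidal range = 2.50 m

2.50


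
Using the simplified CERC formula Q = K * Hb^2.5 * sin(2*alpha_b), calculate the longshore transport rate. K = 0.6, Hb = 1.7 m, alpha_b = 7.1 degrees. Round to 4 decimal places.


Q = K * Hb^2.5 * sin(2 * alpha_b)
Hb^2.5 = 1.7^2.5 = 3.768099
sin(2 * 7.1) = sin(14.2) = 0.245307
Q = 0.6 * 3.768099 * 0.245307
Q = 0.5546 m^3/s

0.5546


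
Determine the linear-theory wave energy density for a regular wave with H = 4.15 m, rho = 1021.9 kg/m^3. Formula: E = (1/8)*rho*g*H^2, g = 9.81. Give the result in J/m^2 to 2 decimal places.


E = (1/8) * rho * g * H^2
E = (1/8) * 1021.9 * 9.81 * 4.15^2
E = 0.125 * 1021.9 * 9.81 * 17.2225
E = 21581.60 J/m^2

21581.60


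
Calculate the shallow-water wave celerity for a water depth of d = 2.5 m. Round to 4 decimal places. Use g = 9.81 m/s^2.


Using the shallow-water approximation:
C = sqrt(g * d) = sqrt(9.81 * 2.5)
C = sqrt(24.5250)
C = 4.9523 m/s

4.9523


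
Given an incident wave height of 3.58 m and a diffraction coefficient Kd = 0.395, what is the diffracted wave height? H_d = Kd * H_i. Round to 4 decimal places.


H_d = Kd * H_i
H_d = 0.395 * 3.58
H_d = 1.4141 m

1.4141


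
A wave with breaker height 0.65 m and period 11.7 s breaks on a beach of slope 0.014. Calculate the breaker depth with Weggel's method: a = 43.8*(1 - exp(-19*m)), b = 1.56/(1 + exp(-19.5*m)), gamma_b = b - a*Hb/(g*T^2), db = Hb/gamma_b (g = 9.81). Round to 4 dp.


a = 43.8 * (1 - exp(-19 * m))
exp(-19 * 0.014) = exp(-0.2660) = 0.766439
a = 43.8 * (1 - 0.766439) = 10.229966
b = 1.56 / (1 + exp(-19.5 * m))
exp(-19.5 * 0.014) = exp(-0.2730) = 0.761093
b = 1.56 / (1 + 0.761093) = 0.885814
Hb / (g * T^2) = 0.65 / (9.81 * 11.7^2) = 0.65 / 1342.8909 = 0.00048403
gamma_b = b - a * Hb/(g*T^2) = 0.885814 - 10.229966 * 0.00048403 = 0.880862
db = Hb / gamma_b = 0.65 / 0.880862
db = 0.7379 m

0.7379


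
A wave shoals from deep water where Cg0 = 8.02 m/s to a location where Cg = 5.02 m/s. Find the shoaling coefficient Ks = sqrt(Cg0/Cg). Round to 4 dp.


Ks = sqrt(Cg0 / Cg)
Ks = sqrt(8.02 / 5.02)
Ks = sqrt(1.5976)
Ks = 1.2640

1.2640


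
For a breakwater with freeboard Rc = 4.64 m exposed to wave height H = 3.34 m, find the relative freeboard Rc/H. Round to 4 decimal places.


Relative freeboard = Rc / H
= 4.64 / 3.34
= 1.3892

1.3892


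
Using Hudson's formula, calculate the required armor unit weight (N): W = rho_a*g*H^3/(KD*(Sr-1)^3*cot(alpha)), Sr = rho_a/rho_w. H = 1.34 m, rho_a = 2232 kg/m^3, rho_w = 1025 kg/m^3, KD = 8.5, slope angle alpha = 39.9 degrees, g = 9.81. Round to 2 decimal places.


Sr = rho_a / rho_w = 2232 / 1025 = 2.177561
(Sr - 1) = 1.177561
(Sr - 1)^3 = 1.632865
cot(39.9) = 1 / tan(39.9) = 1 / 0.836130 = 1.195987
Numerator = 2232 * 9.81 * 1.34^3 = 52683.8607
Denominator = 8.5 * 1.632865 * 1.195987 = 16.599517
W = 52683.8607 / 16.599517
W = 3173.82 N

3173.82


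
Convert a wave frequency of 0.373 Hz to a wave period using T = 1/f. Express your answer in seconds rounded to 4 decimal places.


T = 1 / f
T = 1 / 0.373
T = 2.6810 s

2.6810


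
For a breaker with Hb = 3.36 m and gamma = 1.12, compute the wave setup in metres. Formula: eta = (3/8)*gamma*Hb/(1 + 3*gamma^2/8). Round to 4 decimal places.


eta = (3/8) * gamma * Hb / (1 + 3*gamma^2/8)
Numerator = (3/8) * 1.12 * 3.36 = 1.411200
Denominator = 1 + 3*1.12^2/8 = 1 + 0.470400 = 1.470400
eta = 1.411200 / 1.470400
eta = 0.9597 m

0.9597


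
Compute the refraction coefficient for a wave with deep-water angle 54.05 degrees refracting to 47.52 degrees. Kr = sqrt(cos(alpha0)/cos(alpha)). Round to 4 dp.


Kr = sqrt(cos(alpha0) / cos(alpha))
cos(54.05) = 0.587079
cos(47.52) = 0.675333
Kr = sqrt(0.587079 / 0.675333)
Kr = sqrt(0.869318)
Kr = 0.9324

0.9324


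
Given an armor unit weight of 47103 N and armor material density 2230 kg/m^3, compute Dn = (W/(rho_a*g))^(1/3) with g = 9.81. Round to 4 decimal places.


V = W / (rho_a * g)
V = 47103 / (2230 * 9.81)
V = 47103 / 21876.30
V = 2.153152 m^3
Dn = V^(1/3) = 2.153152^(1/3)
Dn = 1.2913 m

1.2913


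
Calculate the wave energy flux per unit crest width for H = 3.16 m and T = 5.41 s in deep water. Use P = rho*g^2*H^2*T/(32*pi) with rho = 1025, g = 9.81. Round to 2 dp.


P = rho * g^2 * H^2 * T / (32 * pi)
P = 1025 * 9.81^2 * 3.16^2 * 5.41 / (32 * pi)
P = 1025 * 96.2361 * 9.9856 * 5.41 / 100.53096
P = 53007.03 W/m

53007.03


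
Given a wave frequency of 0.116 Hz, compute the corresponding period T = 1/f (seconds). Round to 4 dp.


T = 1 / f
T = 1 / 0.116
T = 8.6207 s

8.6207


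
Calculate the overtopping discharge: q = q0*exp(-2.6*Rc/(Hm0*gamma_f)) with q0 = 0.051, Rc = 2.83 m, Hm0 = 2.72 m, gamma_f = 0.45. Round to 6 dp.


q = q0 * exp(-2.6 * Rc / (Hm0 * gamma_f))
Exponent = -2.6 * 2.83 / (2.72 * 0.45)
= -2.6 * 2.83 / 1.2240
= -6.011438
exp(-6.011438) = 0.002451
q = 0.051 * 0.002451
q = 0.000125 m^3/s/m

0.000125


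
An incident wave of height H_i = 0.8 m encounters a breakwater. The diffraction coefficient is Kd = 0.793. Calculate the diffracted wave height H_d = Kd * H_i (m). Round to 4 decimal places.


H_d = Kd * H_i
H_d = 0.793 * 0.8
H_d = 0.6344 m

0.6344


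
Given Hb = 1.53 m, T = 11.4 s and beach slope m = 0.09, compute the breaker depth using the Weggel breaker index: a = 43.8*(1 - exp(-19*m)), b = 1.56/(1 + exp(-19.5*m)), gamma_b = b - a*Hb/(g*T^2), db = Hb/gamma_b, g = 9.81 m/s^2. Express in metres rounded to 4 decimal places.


a = 43.8 * (1 - exp(-19 * m))
exp(-19 * 0.09) = exp(-1.7100) = 0.180866
a = 43.8 * (1 - 0.180866) = 35.878078
b = 1.56 / (1 + exp(-19.5 * m))
exp(-19.5 * 0.09) = exp(-1.7550) = 0.172907
b = 1.56 / (1 + 0.172907) = 1.330028
Hb / (g * T^2) = 1.53 / (9.81 * 11.4^2) = 1.53 / 1274.9076 = 0.00120009
gamma_b = b - a * Hb/(g*T^2) = 1.330028 - 35.878078 * 0.00120009 = 1.286972
db = Hb / gamma_b = 1.53 / 1.286972
db = 1.1888 m

1.1888


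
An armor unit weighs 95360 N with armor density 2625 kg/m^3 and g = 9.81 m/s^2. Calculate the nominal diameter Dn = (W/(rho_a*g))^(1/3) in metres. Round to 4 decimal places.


V = W / (rho_a * g)
V = 95360 / (2625 * 9.81)
V = 95360 / 25751.25
V = 3.703121 m^3
Dn = V^(1/3) = 3.703121^(1/3)
Dn = 1.5471 m

1.5471


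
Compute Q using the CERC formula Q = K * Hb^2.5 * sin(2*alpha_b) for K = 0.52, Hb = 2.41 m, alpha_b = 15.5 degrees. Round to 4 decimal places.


Q = K * Hb^2.5 * sin(2 * alpha_b)
Hb^2.5 = 2.41^2.5 = 9.016596
sin(2 * 15.5) = sin(31.0) = 0.515038
Q = 0.52 * 9.016596 * 0.515038
Q = 2.4148 m^3/s

2.4148


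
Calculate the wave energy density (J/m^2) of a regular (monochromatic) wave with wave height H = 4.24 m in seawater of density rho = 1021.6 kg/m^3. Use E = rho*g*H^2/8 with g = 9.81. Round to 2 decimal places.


E = (1/8) * rho * g * H^2
E = (1/8) * 1021.6 * 9.81 * 4.24^2
E = 0.125 * 1021.6 * 9.81 * 17.9776
E = 22521.20 J/m^2

22521.20


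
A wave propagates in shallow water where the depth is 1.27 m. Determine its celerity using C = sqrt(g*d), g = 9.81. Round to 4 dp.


Using the shallow-water approximation:
C = sqrt(g * d) = sqrt(9.81 * 1.27)
C = sqrt(12.4587)
C = 3.5297 m/s

3.5297


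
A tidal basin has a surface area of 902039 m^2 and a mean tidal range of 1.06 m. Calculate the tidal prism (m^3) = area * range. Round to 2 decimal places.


Tidal prism = Area * Tidal range
P = 902039 * 1.06
P = 956161.34 m^3

956161.34


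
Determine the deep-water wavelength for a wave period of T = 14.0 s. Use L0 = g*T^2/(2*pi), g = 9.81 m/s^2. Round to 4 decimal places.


L0 = g * T^2 / (2 * pi)
L0 = 9.81 * 14.0^2 / (2 * pi)
L0 = 9.81 * 196.0000 / 6.28319
L0 = 1922.7600 / 6.28319
L0 = 306.0168 m

306.0168


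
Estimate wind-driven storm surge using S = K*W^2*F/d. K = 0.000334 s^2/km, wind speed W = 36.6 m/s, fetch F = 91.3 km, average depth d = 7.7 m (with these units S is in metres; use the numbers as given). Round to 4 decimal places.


S = K * W^2 * F / d
W^2 = 36.6^2 = 1339.56
S = 0.000334 * 1339.56 * 91.3 / 7.7
Numerator = 0.000334 * 1339.56 * 91.3 = 40.848811
S = 40.848811 / 7.7 = 5.3050 m

5.3050


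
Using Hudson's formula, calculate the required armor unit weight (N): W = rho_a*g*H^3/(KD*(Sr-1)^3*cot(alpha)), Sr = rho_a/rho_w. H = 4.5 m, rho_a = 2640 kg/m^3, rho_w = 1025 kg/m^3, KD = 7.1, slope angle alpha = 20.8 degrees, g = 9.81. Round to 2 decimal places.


Sr = rho_a / rho_w = 2640 / 1025 = 2.575610
(Sr - 1) = 1.575610
(Sr - 1)^3 = 3.911524
cot(20.8) = 1 / tan(20.8) = 1 / 0.379864 = 2.632519
Numerator = 2640 * 9.81 * 4.5^3 = 2359991.7000
Denominator = 7.1 * 3.911524 * 2.632519 = 73.109831
W = 2359991.7000 / 73.109831
W = 32280.09 N

32280.09


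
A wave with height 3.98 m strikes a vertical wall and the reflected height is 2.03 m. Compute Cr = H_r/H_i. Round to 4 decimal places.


Cr = H_r / H_i
Cr = 2.03 / 3.98
Cr = 0.5101

0.5101


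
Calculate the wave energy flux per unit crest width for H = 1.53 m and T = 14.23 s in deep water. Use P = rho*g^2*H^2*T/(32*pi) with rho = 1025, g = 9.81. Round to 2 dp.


P = rho * g^2 * H^2 * T / (32 * pi)
P = 1025 * 9.81^2 * 1.53^2 * 14.23 / (32 * pi)
P = 1025 * 96.2361 * 2.3409 * 14.23 / 100.53096
P = 32685.10 W/m

32685.10


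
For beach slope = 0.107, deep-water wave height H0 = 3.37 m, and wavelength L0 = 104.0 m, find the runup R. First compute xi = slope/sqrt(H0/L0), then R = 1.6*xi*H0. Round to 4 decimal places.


xi = slope / sqrt(H0/L0)
H0/L0 = 3.37/104.0 = 0.032404
sqrt(0.032404) = 0.180011
xi = 0.107 / 0.180011 = 0.594409
R = 1.6 * xi * H0 = 1.6 * 0.594409 * 3.37
R = 3.2051 m

3.2051


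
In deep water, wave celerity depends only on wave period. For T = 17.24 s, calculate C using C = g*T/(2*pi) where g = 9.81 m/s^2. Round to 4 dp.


We use the deep-water celerity formula:
C = g * T / (2 * pi)
C = 9.81 * 17.24 / (2 * 3.14159...)
C = 169.124400 / 6.283185
C = 26.9170 m/s

26.9170


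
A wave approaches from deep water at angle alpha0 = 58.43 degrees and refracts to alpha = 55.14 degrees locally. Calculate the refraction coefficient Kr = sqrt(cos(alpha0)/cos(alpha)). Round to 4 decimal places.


Kr = sqrt(cos(alpha0) / cos(alpha))
cos(58.43) = 0.523540
cos(55.14) = 0.571573
Kr = sqrt(0.523540 / 0.571573)
Kr = sqrt(0.915963)
Kr = 0.9571

0.9571


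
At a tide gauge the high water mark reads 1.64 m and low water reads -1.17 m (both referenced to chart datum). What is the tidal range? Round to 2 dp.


Tidal range = High water - Low water
Tidal range = 1.64 - (-1.17)
Tidal range = 2.81 m

2.81


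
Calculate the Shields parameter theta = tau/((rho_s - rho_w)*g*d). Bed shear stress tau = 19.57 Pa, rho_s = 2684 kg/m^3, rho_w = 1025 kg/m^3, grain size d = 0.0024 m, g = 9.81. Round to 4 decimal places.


theta = tau / ((rho_s - rho_w) * g * d)
rho_s - rho_w = 2684 - 1025 = 1659
Denominator = 1659 * 9.81 * 0.0024 = 39.059496
theta = 19.57 / 39.059496
theta = 0.5010

0.5010


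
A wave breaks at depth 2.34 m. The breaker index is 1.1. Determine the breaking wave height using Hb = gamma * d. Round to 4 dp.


Hb = gamma * d
Hb = 1.1 * 2.34
Hb = 2.5740 m

2.5740


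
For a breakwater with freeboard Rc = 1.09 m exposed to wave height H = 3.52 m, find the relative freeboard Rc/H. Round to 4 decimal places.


Relative freeboard = Rc / H
= 1.09 / 3.52
= 0.3097

0.3097


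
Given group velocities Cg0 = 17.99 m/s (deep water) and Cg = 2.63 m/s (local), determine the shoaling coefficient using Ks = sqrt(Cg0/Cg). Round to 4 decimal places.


Ks = sqrt(Cg0 / Cg)
Ks = sqrt(17.99 / 2.63)
Ks = sqrt(6.8403)
Ks = 2.6154

2.6154


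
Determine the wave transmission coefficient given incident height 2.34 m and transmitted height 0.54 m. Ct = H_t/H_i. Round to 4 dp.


Ct = H_t / H_i
Ct = 0.54 / 2.34
Ct = 0.2308

0.2308


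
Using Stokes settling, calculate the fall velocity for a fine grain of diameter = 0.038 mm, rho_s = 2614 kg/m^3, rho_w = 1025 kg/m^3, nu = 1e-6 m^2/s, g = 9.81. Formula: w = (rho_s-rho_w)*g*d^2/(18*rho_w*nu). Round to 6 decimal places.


w = (rho_s - rho_w) * g * d^2 / (18 * rho_w * nu)
d = 0.038 mm = 0.000038 m
rho_s - rho_w = 2614 - 1025 = 1589
Numerator = 1589 * 9.81 * (0.000038)^2 = 0.000022509202
Denominator = 18 * 1025 * 1e-6 = 0.018450
w = 0.001220 m/s

0.001220


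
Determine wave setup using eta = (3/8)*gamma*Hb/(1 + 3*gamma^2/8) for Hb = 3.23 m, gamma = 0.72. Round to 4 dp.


eta = (3/8) * gamma * Hb / (1 + 3*gamma^2/8)
Numerator = (3/8) * 0.72 * 3.23 = 0.872100
Denominator = 1 + 3*0.72^2/8 = 1 + 0.194400 = 1.194400
eta = 0.872100 / 1.194400
eta = 0.7302 m

0.7302


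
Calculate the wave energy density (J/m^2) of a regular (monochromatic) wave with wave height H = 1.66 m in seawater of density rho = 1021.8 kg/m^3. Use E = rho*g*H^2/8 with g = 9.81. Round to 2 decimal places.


E = (1/8) * rho * g * H^2
E = (1/8) * 1021.8 * 9.81 * 1.66^2
E = 0.125 * 1021.8 * 9.81 * 2.7556
E = 3452.72 J/m^2

3452.72


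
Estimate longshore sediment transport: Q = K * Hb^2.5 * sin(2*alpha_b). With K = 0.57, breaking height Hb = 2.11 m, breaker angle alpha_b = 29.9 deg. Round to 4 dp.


Q = K * Hb^2.5 * sin(2 * alpha_b)
Hb^2.5 = 2.11^2.5 = 6.467049
sin(2 * 29.9) = sin(59.8) = 0.864275
Q = 0.57 * 6.467049 * 0.864275
Q = 3.1859 m^3/s

3.1859


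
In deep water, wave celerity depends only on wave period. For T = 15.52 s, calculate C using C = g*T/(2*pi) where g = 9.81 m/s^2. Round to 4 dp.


We use the deep-water celerity formula:
C = g * T / (2 * pi)
C = 9.81 * 15.52 / (2 * 3.14159...)
C = 152.251200 / 6.283185
C = 24.2315 m/s

24.2315


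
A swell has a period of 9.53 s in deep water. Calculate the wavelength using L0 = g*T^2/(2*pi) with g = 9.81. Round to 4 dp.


L0 = g * T^2 / (2 * pi)
L0 = 9.81 * 9.53^2 / (2 * pi)
L0 = 9.81 * 90.8209 / 6.28319
L0 = 890.9530 / 6.28319
L0 = 141.7996 m

141.7996


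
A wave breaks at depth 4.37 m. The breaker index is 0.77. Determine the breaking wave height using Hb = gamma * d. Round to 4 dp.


Hb = gamma * d
Hb = 0.77 * 4.37
Hb = 3.3649 m

3.3649


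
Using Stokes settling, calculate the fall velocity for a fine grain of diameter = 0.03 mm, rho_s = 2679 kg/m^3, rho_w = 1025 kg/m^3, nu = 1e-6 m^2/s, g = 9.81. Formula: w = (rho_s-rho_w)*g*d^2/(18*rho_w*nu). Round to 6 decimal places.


w = (rho_s - rho_w) * g * d^2 / (18 * rho_w * nu)
d = 0.03 mm = 0.000030 m
rho_s - rho_w = 2679 - 1025 = 1654
Numerator = 1654 * 9.81 * (0.000030)^2 = 0.000014603166
Denominator = 18 * 1025 * 1e-6 = 0.018450
w = 0.000791 m/s

0.000791


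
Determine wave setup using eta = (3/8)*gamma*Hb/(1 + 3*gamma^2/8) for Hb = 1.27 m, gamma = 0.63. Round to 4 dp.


eta = (3/8) * gamma * Hb / (1 + 3*gamma^2/8)
Numerator = (3/8) * 0.63 * 1.27 = 0.300038
Denominator = 1 + 3*0.63^2/8 = 1 + 0.148838 = 1.148838
eta = 0.300038 / 1.148838
eta = 0.2612 m

0.2612


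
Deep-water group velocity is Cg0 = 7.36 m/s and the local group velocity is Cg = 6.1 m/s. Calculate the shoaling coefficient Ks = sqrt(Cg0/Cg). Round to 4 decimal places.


Ks = sqrt(Cg0 / Cg)
Ks = sqrt(7.36 / 6.1)
Ks = sqrt(1.2066)
Ks = 1.0984

1.0984


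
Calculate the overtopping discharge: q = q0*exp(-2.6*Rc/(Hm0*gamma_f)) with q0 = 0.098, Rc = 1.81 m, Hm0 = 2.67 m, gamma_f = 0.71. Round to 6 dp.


q = q0 * exp(-2.6 * Rc / (Hm0 * gamma_f))
Exponent = -2.6 * 1.81 / (2.67 * 0.71)
= -2.6 * 1.81 / 1.8957
= -2.482460
exp(-2.482460) = 0.083537
q = 0.098 * 0.083537
q = 0.008187 m^3/s/m

0.008187


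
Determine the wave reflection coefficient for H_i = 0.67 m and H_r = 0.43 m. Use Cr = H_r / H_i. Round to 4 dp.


Cr = H_r / H_i
Cr = 0.43 / 0.67
Cr = 0.6418

0.6418


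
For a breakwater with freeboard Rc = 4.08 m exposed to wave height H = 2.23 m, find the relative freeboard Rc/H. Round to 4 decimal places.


Relative freeboard = Rc / H
= 4.08 / 2.23
= 1.8296

1.8296


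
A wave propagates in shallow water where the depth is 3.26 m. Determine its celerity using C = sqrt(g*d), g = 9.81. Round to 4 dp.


Using the shallow-water approximation:
C = sqrt(g * d) = sqrt(9.81 * 3.26)
C = sqrt(31.9806)
C = 5.6551 m/s

5.6551


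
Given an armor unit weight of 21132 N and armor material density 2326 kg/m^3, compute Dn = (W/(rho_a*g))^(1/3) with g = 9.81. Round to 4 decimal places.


V = W / (rho_a * g)
V = 21132 / (2326 * 9.81)
V = 21132 / 22818.06
V = 0.926109 m^3
Dn = V^(1/3) = 0.926109^(1/3)
Dn = 0.9747 m

0.9747


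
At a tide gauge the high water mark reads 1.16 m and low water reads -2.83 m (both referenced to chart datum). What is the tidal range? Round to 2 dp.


Tidal range = High water - Low water
Tidal range = 1.16 - (-2.83)
Tidal range = 3.99 m

3.99


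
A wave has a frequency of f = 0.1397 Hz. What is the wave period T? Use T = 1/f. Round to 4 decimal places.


T = 1 / f
T = 1 / 0.1397
T = 7.1582 s

7.1582


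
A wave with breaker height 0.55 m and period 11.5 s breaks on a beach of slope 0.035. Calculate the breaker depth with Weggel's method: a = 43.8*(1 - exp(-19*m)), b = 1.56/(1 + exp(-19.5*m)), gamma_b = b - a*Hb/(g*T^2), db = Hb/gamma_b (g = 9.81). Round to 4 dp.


a = 43.8 * (1 - exp(-19 * m))
exp(-19 * 0.035) = exp(-0.6650) = 0.514274
a = 43.8 * (1 - 0.514274) = 21.274819
b = 1.56 / (1 + exp(-19.5 * m))
exp(-19.5 * 0.035) = exp(-0.6825) = 0.505352
b = 1.56 / (1 + 0.505352) = 1.036302
Hb / (g * T^2) = 0.55 / (9.81 * 11.5^2) = 0.55 / 1297.3725 = 0.00042393
gamma_b = b - a * Hb/(g*T^2) = 1.036302 - 21.274819 * 0.00042393 = 1.027283
db = Hb / gamma_b = 0.55 / 1.027283
db = 0.5354 m

0.5354


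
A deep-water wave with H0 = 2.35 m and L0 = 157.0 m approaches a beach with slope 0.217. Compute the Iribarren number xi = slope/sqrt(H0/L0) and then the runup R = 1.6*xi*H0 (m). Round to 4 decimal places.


xi = slope / sqrt(H0/L0)
H0/L0 = 2.35/157.0 = 0.014968
sqrt(0.014968) = 0.122344
xi = 0.217 / 0.122344 = 1.773681
R = 1.6 * xi * H0 = 1.6 * 1.773681 * 2.35
R = 6.6690 m

6.6690


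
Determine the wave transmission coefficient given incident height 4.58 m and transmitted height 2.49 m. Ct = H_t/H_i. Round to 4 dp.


Ct = H_t / H_i
Ct = 2.49 / 4.58
Ct = 0.5437

0.5437


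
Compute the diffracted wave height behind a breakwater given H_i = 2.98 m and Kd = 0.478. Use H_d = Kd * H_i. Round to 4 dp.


H_d = Kd * H_i
H_d = 0.478 * 2.98
H_d = 1.4244 m

1.4244


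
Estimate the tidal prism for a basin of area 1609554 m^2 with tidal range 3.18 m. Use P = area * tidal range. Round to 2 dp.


Tidal prism = Area * Tidal range
P = 1609554 * 3.18
P = 5118381.72 m^3

5118381.72


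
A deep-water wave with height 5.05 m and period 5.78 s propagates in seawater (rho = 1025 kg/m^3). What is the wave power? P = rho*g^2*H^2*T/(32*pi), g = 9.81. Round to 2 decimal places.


P = rho * g^2 * H^2 * T / (32 * pi)
P = 1025 * 9.81^2 * 5.05^2 * 5.78 / (32 * pi)
P = 1025 * 96.2361 * 25.5025 * 5.78 / 100.53096
P = 144634.74 W/m

144634.74


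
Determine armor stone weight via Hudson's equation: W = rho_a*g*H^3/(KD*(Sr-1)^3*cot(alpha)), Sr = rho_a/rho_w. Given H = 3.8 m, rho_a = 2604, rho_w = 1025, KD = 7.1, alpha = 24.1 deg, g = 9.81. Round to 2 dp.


Sr = rho_a / rho_w = 2604 / 1025 = 2.540488
(Sr - 1) = 1.540488
(Sr - 1)^3 = 3.655736
cot(24.1) = 1 / tan(24.1) = 1 / 0.447322 = 2.235528
Numerator = 2604 * 9.81 * 3.8^3 = 1401718.4093
Denominator = 7.1 * 3.655736 * 2.235528 = 58.024747
W = 1401718.4093 / 58.024747
W = 24157.25 N

24157.25


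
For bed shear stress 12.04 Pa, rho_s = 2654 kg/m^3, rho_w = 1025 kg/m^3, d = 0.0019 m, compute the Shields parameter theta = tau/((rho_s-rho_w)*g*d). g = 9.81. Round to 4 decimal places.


theta = tau / ((rho_s - rho_w) * g * d)
rho_s - rho_w = 2654 - 1025 = 1629
Denominator = 1629 * 9.81 * 0.0019 = 30.362931
theta = 12.04 / 30.362931
theta = 0.3965

0.3965


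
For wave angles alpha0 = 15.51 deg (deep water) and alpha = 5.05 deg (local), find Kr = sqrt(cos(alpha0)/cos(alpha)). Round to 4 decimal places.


Kr = sqrt(cos(alpha0) / cos(alpha))
cos(15.51) = 0.963584
cos(5.05) = 0.996118
Kr = sqrt(0.963584 / 0.996118)
Kr = sqrt(0.967339)
Kr = 0.9835

0.9835


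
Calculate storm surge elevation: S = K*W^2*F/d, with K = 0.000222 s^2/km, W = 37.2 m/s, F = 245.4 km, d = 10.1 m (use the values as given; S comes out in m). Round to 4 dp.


S = K * W^2 * F / d
W^2 = 37.2^2 = 1383.84
S = 0.000222 * 1383.84 * 245.4 / 10.1
Numerator = 0.000222 * 1383.84 * 245.4 = 75.389943
S = 75.389943 / 10.1 = 7.4644 m

7.4644


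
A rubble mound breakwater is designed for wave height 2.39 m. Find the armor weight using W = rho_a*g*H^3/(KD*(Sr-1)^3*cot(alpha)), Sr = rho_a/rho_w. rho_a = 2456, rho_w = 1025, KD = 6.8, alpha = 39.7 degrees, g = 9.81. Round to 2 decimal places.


Sr = rho_a / rho_w = 2456 / 1025 = 2.396098
(Sr - 1) = 1.396098
(Sr - 1)^3 = 2.721118
cot(39.7) = 1 / tan(39.7) = 1 / 0.830216 = 1.204506
Numerator = 2456 * 9.81 * 2.39^3 = 328920.5992
Denominator = 6.8 * 2.721118 * 1.204506 = 22.287693
W = 328920.5992 / 22.287693
W = 14757.95 N

14757.95


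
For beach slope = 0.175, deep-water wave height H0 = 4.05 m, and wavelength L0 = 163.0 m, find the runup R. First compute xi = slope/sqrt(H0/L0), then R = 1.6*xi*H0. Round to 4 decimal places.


xi = slope / sqrt(H0/L0)
H0/L0 = 4.05/163.0 = 0.024847
sqrt(0.024847) = 0.157628
xi = 0.175 / 0.157628 = 1.110208
R = 1.6 * xi * H0 = 1.6 * 1.110208 * 4.05
R = 7.1941 m

7.1941


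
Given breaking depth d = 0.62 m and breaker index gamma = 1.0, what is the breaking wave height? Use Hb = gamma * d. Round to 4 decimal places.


Hb = gamma * d
Hb = 1.0 * 0.62
Hb = 0.6200 m

0.6200


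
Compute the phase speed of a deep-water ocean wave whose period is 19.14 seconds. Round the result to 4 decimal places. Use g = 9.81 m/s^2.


We use the deep-water celerity formula:
C = g * T / (2 * pi)
C = 9.81 * 19.14 / (2 * 3.14159...)
C = 187.763400 / 6.283185
C = 29.8835 m/s

29.8835


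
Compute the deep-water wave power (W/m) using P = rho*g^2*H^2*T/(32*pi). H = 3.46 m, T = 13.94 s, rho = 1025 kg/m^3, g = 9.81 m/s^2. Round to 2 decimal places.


P = rho * g^2 * H^2 * T / (32 * pi)
P = 1025 * 9.81^2 * 3.46^2 * 13.94 / (32 * pi)
P = 1025 * 96.2361 * 11.9716 * 13.94 / 100.53096
P = 163748.38 W/m

163748.38


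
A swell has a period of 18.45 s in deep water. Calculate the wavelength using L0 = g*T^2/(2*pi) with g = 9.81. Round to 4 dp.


L0 = g * T^2 / (2 * pi)
L0 = 9.81 * 18.45^2 / (2 * pi)
L0 = 9.81 * 340.4025 / 6.28319
L0 = 3339.3485 / 6.28319
L0 = 531.4738 m

531.4738


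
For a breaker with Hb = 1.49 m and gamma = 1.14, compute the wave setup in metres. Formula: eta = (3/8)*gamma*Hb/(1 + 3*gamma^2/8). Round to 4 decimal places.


eta = (3/8) * gamma * Hb / (1 + 3*gamma^2/8)
Numerator = (3/8) * 1.14 * 1.49 = 0.636975
Denominator = 1 + 3*1.14^2/8 = 1 + 0.487350 = 1.487350
eta = 0.636975 / 1.487350
eta = 0.4283 m

0.4283


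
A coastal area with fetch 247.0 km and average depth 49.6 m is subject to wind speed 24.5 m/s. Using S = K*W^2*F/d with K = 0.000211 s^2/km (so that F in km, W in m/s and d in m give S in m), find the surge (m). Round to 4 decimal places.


S = K * W^2 * F / d
W^2 = 24.5^2 = 600.25
S = 0.000211 * 600.25 * 247.0 / 49.6
Numerator = 0.000211 * 600.25 * 247.0 = 31.283229
S = 31.283229 / 49.6 = 0.6307 m

0.6307


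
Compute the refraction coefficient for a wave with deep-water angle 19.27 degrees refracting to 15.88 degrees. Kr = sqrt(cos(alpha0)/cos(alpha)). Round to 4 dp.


Kr = sqrt(cos(alpha0) / cos(alpha))
cos(19.27) = 0.943974
cos(15.88) = 0.961837
Kr = sqrt(0.943974 / 0.961837)
Kr = sqrt(0.981428)
Kr = 0.9907

0.9907


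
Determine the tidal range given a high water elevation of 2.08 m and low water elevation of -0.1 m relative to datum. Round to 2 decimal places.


Tidal range = High water - Low water
Tidal range = 2.08 - (-0.1)
Tidal range = 2.18 m

2.18


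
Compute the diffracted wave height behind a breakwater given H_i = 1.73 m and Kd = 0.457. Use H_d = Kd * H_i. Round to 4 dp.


H_d = Kd * H_i
H_d = 0.457 * 1.73
H_d = 0.7906 m

0.7906


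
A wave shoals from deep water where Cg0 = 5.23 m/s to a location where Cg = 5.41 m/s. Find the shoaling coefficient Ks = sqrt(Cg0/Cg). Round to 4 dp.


Ks = sqrt(Cg0 / Cg)
Ks = sqrt(5.23 / 5.41)
Ks = sqrt(0.9667)
Ks = 0.9832

0.9832


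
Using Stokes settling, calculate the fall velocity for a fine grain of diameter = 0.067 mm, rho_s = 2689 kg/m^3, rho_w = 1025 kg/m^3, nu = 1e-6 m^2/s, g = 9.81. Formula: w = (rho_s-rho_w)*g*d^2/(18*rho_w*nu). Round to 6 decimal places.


w = (rho_s - rho_w) * g * d^2 / (18 * rho_w * nu)
d = 0.067 mm = 0.000067 m
rho_s - rho_w = 2689 - 1025 = 1664
Numerator = 1664 * 9.81 * (0.000067)^2 = 0.000073277718
Denominator = 18 * 1025 * 1e-6 = 0.018450
w = 0.003972 m/s

0.003972


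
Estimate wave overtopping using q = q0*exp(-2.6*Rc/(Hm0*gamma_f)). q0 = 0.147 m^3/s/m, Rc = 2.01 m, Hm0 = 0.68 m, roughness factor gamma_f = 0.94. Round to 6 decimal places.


q = q0 * exp(-2.6 * Rc / (Hm0 * gamma_f))
Exponent = -2.6 * 2.01 / (0.68 * 0.94)
= -2.6 * 2.01 / 0.6392
= -8.175845
exp(-8.175845) = 0.000281
q = 0.147 * 0.000281
q = 0.000041 m^3/s/m

0.000041


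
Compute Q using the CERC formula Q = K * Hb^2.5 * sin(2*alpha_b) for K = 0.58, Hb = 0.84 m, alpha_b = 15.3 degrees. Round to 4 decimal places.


Q = K * Hb^2.5 * sin(2 * alpha_b)
Hb^2.5 = 0.84^2.5 = 0.646693
sin(2 * 15.3) = sin(30.6) = 0.509041
Q = 0.58 * 0.646693 * 0.509041
Q = 0.1909 m^3/s

0.1909


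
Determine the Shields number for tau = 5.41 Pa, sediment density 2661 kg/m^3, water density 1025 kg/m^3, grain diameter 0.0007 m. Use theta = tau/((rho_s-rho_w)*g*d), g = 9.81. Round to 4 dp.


theta = tau / ((rho_s - rho_w) * g * d)
rho_s - rho_w = 2661 - 1025 = 1636
Denominator = 1636 * 9.81 * 0.0007 = 11.234412
theta = 5.41 / 11.234412
theta = 0.4816

0.4816


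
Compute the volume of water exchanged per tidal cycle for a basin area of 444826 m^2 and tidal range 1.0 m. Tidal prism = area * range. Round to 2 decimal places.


Tidal prism = Area * Tidal range
P = 444826 * 1.0
P = 444826.00 m^3

444826.00


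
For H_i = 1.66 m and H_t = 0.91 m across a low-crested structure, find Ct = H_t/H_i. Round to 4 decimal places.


Ct = H_t / H_i
Ct = 0.91 / 1.66
Ct = 0.5482

0.5482


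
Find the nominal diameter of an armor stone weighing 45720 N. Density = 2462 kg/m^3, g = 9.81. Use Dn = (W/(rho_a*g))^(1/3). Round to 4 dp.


V = W / (rho_a * g)
V = 45720 / (2462 * 9.81)
V = 45720 / 24152.22
V = 1.892994 m^3
Dn = V^(1/3) = 1.892994^(1/3)
Dn = 1.2370 m

1.2370


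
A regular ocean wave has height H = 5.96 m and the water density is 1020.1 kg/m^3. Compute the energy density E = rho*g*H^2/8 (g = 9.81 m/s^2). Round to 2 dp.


E = (1/8) * rho * g * H^2
E = (1/8) * 1020.1 * 9.81 * 5.96^2
E = 0.125 * 1020.1 * 9.81 * 35.5216
E = 44433.89 J/m^2

44433.89


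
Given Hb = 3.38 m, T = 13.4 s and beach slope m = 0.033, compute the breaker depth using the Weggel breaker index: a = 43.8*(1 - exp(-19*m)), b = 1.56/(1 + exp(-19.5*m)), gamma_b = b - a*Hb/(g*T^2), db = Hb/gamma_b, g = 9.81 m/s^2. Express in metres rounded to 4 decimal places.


a = 43.8 * (1 - exp(-19 * m))
exp(-19 * 0.033) = exp(-0.6270) = 0.534192
a = 43.8 * (1 - 0.534192) = 20.402391
b = 1.56 / (1 + exp(-19.5 * m))
exp(-19.5 * 0.033) = exp(-0.6435) = 0.525450
b = 1.56 / (1 + 0.525450) = 1.022649
Hb / (g * T^2) = 3.38 / (9.81 * 13.4^2) = 3.38 / 1761.4836 = 0.00191884
gamma_b = b - a * Hb/(g*T^2) = 1.022649 - 20.402391 * 0.00191884 = 0.983500
db = Hb / gamma_b = 3.38 / 0.983500
db = 3.4367 m

3.4367


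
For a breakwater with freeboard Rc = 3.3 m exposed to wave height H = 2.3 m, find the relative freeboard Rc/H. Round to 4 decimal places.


Relative freeboard = Rc / H
= 3.3 / 2.3
= 1.4348

1.4348


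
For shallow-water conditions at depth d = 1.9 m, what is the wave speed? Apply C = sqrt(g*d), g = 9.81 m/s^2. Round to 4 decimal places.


Using the shallow-water approximation:
C = sqrt(g * d) = sqrt(9.81 * 1.9)
C = sqrt(18.6390)
C = 4.3173 m/s

4.3173


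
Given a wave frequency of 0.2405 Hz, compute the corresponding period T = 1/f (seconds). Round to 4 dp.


T = 1 / f
T = 1 / 0.2405
T = 4.1580 s

4.1580


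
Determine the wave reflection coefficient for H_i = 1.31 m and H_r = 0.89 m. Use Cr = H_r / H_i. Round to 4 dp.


Cr = H_r / H_i
Cr = 0.89 / 1.31
Cr = 0.6794

0.6794
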